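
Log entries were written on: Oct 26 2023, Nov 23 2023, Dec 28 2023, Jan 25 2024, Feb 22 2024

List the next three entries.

Gaps: 28, 35, 28, 28 days — a mix of 28 and 35. Every date is a Thursday.
Each is the 4th Thursday of its month.
March 2024 — 4th Thursday is Mar 28 2024.
4th Thursday of April 2024: Apr 25 2024.
May 2024 — 4th Thursday is May 23 2024.

Mar 28 2024, Apr 25 2024, May 23 2024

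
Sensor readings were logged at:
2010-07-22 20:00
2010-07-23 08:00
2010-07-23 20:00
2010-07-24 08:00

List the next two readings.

2010-07-24 20:00, 2010-07-25 08:00

The interval is a steady 12 hours (12, 12, 12).
2010-07-24 08:00 + 12 h = 2010-07-24 20:00.
2010-07-24 20:00 + 12 h = 2010-07-25 08:00.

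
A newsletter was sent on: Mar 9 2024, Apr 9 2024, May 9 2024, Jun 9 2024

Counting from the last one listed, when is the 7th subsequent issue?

Gaps: 31, 30, 31 days — not constant. Every event is on the 9th of the month.
Pattern: the 9th of each month.
July 2024: Jul 9 2024.
Next: August 2024 → Aug 9 2024.
Next: September 2024 → Sep 9 2024.
Next: October 2024 → Oct 9 2024.
Next: November 2024 → Nov 9 2024.
Next: December 2024 → Dec 9 2024.
Next: January 2025 → Jan 9 2025.

Jan 9 2025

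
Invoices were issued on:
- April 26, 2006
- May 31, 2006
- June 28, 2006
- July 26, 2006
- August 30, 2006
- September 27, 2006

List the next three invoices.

October 25, 2006; November 29, 2006; December 27, 2006

These are Wednesdays with 35, 28, 28, 35, 28-day gaps.
Each is the final Wednesday of its month — May 31, 2006 is past the 28th, so '4th Wednesday' doesn't fit.
Last Wednesday of October 2006: October 25, 2006.
Last Wednesday of November 2006: November 29, 2006.
Last Wednesday of December 2006: December 27, 2006.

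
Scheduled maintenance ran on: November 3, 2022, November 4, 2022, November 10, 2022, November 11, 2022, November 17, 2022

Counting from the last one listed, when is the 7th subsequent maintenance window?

Gaps: 1, 6, 1, 6 days — not constant, but cyclic with period 2.
The events fall on every Thursday and Friday.
Next Friday: November 18, 2022.
The following Thursday is November 24, 2022.
The following Friday is November 25, 2022.
The following Thursday is December 1, 2022.
The following Friday is December 2, 2022.
Next Thursday: December 8, 2022.
Next Friday: December 9, 2022.

December 9, 2022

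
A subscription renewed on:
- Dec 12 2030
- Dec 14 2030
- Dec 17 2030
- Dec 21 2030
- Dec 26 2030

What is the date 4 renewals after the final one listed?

Jan 25 2031

Intervals are 2, 3, 4, 5 days — an arithmetic progression with common difference 1.
Next gap: 6 days. Dec 26 2030 + 6 days = Jan 1 2031.
Next gap: 7 days. Jan 1 2031 + 7 days = Jan 8 2031.
Next gap: 8 days. Jan 8 2031 + 8 days = Jan 16 2031.
Next gap: 9 days. Jan 16 2031 + 9 days = Jan 25 2031.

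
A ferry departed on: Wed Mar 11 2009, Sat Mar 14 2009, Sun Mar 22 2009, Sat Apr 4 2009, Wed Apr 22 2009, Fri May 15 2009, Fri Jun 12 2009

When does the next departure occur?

Intervals are 3, 8, 13, 18, 23, 28 days — an arithmetic progression with common difference 5.
Next gap: 33 days. Fri Jun 12 2009 + 33 days = Wed Jul 15 2009.

Wed Jul 15 2009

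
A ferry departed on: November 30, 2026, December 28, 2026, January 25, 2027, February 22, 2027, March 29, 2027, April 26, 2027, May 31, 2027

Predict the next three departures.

June 28, 2027; July 26, 2027; August 30, 2027

All Mondays; the gaps (28, 28, 28, 35, 28, 35) vary with month length.
This is the last Monday of each month.
Last Monday of June 2027: June 28, 2027.
Last Monday of July 2027: July 26, 2027.
Last Monday of August 2027: August 30, 2027.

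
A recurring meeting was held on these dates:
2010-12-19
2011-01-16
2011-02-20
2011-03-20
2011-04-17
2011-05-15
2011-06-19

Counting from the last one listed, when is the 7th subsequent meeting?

All dates are Sundays, 28, 35, 28, 28, 28, 35 days apart.
Specifically, the 3rd Sunday of each month.
3rd Sunday of July 2011: 2011-07-17.
3rd Sunday of August 2011: 2011-08-21.
3rd Sunday of September 2011: 2011-09-18.
3rd Sunday of October 2011: 2011-10-16.
3rd Sunday of November 2011: 2011-11-20.
3rd Sunday of December 2011: 2011-12-18.
January 2012 — 3rd Sunday is 2012-01-15.

2012-01-15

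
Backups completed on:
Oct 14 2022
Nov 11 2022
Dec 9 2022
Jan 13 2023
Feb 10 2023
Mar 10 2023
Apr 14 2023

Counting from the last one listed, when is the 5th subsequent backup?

Sep 8 2023

All dates are Fridays, 28, 28, 35, 28, 28, 35 days apart.
Specifically, the 2nd Friday of each month.
May 2023 — 2nd Friday is May 12 2023.
June 2023 — 2nd Friday is Jun 9 2023.
2nd Friday of July 2023: Jul 14 2023.
August 2023 — 2nd Friday is Aug 11 2023.
September 2023 — 2nd Friday is Sep 8 2023.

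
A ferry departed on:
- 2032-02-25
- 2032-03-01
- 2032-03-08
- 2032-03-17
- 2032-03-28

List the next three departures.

2032-04-10, 2032-04-25, 2032-05-12

Intervals are 5, 7, 9, 11 days — an arithmetic progression with common difference 2.
Next gap: 13 days. 2032-03-28 + 13 days = 2032-04-10.
Next gap: 15 days. 2032-04-10 + 15 days = 2032-04-25.
Next gap: 17 days. 2032-04-25 + 17 days = 2032-05-12.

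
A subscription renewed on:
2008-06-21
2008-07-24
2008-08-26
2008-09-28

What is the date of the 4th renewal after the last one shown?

The spacing is 33, 33, 33 days — always 33 days.
2008-09-28 + 33 days = 2008-10-31.
2008-10-31 + 33 days = 2008-12-03.
2008-12-03 + 33 days = 2009-01-05.
2009-01-05 + 33 days = 2009-02-07.

2009-02-07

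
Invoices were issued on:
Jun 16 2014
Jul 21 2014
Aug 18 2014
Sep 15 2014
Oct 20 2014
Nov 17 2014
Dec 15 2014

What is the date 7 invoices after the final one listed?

These are Mondays at 28- or 35-day spacing (35, 28, 28, 35, 28, 28).
The pattern: 3rd Monday of the month.
3rd Monday of January 2015: Jan 19 2015.
February 2015 — 3rd Monday is Feb 16 2015.
March 2015 — 3rd Monday is Mar 16 2015.
3rd Monday of April 2015: Apr 20 2015.
May 2015 — 3rd Monday is May 18 2015.
3rd Monday of June 2015: Jun 15 2015.
3rd Monday of July 2015: Jul 20 2015.

Jul 20 2015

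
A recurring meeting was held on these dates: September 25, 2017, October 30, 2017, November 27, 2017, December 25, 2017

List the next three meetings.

January 29, 2018; February 26, 2018; March 26, 2018

All Mondays; the gaps (35, 28, 28) vary with month length.
This is the last Monday of each month.
Last Monday of January 2018: January 29, 2018.
February 2018 ends with Monday February 26, 2018.
March 2018 ends with Monday March 26, 2018.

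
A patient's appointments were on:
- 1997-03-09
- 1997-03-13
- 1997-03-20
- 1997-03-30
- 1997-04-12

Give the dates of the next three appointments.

The spacing grows by 3 each time: 4, 7, 10, 13 days.
Next gap: 16 days. 1997-04-12 + 16 days = 1997-04-28.
Next gap: 19 days. 1997-04-28 + 19 days = 1997-05-17.
Next gap: 22 days. 1997-05-17 + 22 days = 1997-06-08.

1997-04-28, 1997-05-17, 1997-06-08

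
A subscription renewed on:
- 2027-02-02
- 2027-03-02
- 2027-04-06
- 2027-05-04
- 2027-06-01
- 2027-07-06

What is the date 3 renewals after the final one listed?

All dates are Tuesdays, 28, 35, 28, 28, 35 days apart.
Specifically, the 1st Tuesday of each month.
1st Tuesday of August 2027: 2027-08-03.
1st Tuesday of September 2027: 2027-09-07.
October 2027 — 1st Tuesday is 2027-10-05.

2027-10-05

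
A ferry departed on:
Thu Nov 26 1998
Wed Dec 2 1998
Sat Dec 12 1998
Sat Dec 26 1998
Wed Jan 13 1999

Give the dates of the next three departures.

Intervals are 6, 10, 14, 18 days — an arithmetic progression with common difference 4.
Next gap: 22 days. Wed Jan 13 1999 + 22 days = Thu Feb 4 1999.
Next gap: 26 days. Thu Feb 4 1999 + 26 days = Tue Mar 2 1999.
Next gap: 30 days. Tue Mar 2 1999 + 30 days = Thu Apr 1 1999.

Thu Feb 4 1999, Tue Mar 2 1999, Thu Apr 1 1999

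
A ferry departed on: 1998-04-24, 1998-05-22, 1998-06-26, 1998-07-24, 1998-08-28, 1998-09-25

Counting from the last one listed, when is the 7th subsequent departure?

Gaps: 28, 35, 28, 35, 28 days — a mix of 28 and 35. Every date is a Friday.
Each is the 4th Friday of its month.
4th Friday of October 1998: 1998-10-23.
4th Friday of November 1998: 1998-11-27.
4th Friday of December 1998: 1998-12-25.
January 1999 — 4th Friday is 1999-01-22.
February 1999 — 4th Friday is 1999-02-26.
March 1999 — 4th Friday is 1999-03-26.
April 1999 — 4th Friday is 1999-04-23.

1999-04-23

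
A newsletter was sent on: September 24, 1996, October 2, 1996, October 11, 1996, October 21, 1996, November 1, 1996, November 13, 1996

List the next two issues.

November 26, 1996; December 10, 1996

Intervals are 8, 9, 10, 11, 12 days — an arithmetic progression with common difference 1.
Next gap: 13 days. November 13, 1996 + 13 days = November 26, 1996.
Next gap: 14 days. November 26, 1996 + 14 days = December 10, 1996.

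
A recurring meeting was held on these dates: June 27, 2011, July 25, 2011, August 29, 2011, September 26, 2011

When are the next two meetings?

October 31, 2011; November 28, 2011

These are Mondays with 28, 35, 28-day gaps.
Each is the final Monday of its month — August 29, 2011 is past the 28th, so '4th Monday' doesn't fit.
October 2011 ends with Monday October 31, 2011.
Last Monday of November 2011: November 28, 2011.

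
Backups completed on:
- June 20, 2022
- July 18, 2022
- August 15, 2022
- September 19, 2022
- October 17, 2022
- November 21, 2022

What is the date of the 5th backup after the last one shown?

All dates are Mondays, 28, 28, 35, 28, 35 days apart.
Specifically, the 3rd Monday of each month.
December 2022 — 3rd Monday is December 19, 2022.
January 2023 — 3rd Monday is January 16, 2023.
February 2023 — 3rd Monday is February 20, 2023.
March 2023 — 3rd Monday is March 20, 2023.
3rd Monday of April 2023: April 17, 2023.

April 17, 2023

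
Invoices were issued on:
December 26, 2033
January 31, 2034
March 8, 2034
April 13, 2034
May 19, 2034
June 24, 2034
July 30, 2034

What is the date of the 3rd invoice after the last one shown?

November 15, 2034

The spacing is 36, 36, 36, 36, 36, 36 days — always 36 days.
July 30, 2034 + 36 days = September 4, 2034.
September 4, 2034 + 36 days = October 10, 2034.
October 10, 2034 + 36 days = November 15, 2034.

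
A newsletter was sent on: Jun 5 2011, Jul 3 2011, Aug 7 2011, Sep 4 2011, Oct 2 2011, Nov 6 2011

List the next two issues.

Dec 4 2011, Jan 1 2012

These are Sundays at 28- or 35-day spacing (28, 35, 28, 28, 35).
The pattern: 1st Sunday of the month.
December 2011 — 1st Sunday is Dec 4 2011.
1st Sunday of January 2012: Jan 1 2012.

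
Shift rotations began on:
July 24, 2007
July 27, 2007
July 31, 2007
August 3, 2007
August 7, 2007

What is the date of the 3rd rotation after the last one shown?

August 17, 2007

Every event lands on a Tuesday or Friday (gaps cycle 3, 4, 3, 4).
So the schedule is: every Tuesday and Friday.
Next Friday: August 10, 2007.
The following Tuesday is August 14, 2007.
The following Friday is August 17, 2007.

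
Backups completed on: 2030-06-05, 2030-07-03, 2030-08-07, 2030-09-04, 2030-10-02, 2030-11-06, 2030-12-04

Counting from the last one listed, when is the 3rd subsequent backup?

2031-03-05

These are Wednesdays at 28- or 35-day spacing (28, 35, 28, 28, 35, 28).
The pattern: 1st Wednesday of the month.
January 2031 — 1st Wednesday is 2031-01-01.
1st Wednesday of February 2031: 2031-02-05.
1st Wednesday of March 2031: 2031-03-05.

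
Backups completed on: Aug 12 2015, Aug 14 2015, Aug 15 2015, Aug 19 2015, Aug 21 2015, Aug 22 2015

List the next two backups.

The gap pattern 2, 1, 4, 2, 1 repeats every 3 events.
These are the Wednesdays, Fridays and Saturdays of each week.
The following Wednesday is Aug 26 2015.
The following Friday is Aug 28 2015.

Aug 26 2015, Aug 28 2015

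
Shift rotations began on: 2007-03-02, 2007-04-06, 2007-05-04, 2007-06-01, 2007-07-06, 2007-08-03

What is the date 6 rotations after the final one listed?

2008-02-01

These are Fridays at 28- or 35-day spacing (35, 28, 28, 35, 28).
The pattern: 1st Friday of the month.
1st Friday of September 2007: 2007-09-07.
1st Friday of October 2007: 2007-10-05.
November 2007 — 1st Friday is 2007-11-02.
December 2007 — 1st Friday is 2007-12-07.
1st Friday of January 2008: 2008-01-04.
1st Friday of February 2008: 2008-02-01.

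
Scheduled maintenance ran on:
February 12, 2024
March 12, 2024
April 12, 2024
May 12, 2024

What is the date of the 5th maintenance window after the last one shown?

October 12, 2024

The day-of-month is always 12 (29, 31, 30 days between events).
So this recurs on the 12th of each month.
June 2024: June 12, 2024.
Next: July 2024 → July 12, 2024.
Next: August 2024 → August 12, 2024.
Next: September 2024 → September 12, 2024.
October 2024: October 12, 2024.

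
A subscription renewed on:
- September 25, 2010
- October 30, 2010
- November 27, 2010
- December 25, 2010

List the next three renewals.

January 29, 2011; February 26, 2011; March 26, 2011

These are Saturdays with 35, 28, 28-day gaps.
Each is the final Saturday of its month — October 30, 2010 is past the 28th, so '4th Saturday' doesn't fit.
January 2011 ends with Saturday January 29, 2011.
Last Saturday of February 2011: February 26, 2011.
March 2011 ends with Saturday March 26, 2011.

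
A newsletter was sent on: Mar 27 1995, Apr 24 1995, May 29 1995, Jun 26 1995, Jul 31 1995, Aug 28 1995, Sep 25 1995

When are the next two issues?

Oct 30 1995, Nov 27 1995

Every date is a Monday; gaps 28, 35, 28, 35, 28, 28 days.
Each is the last Monday of its month (at least one falls on the 29th or later, ruling out '4th Monday').
Last Monday of October 1995: Oct 30 1995.
Last Monday of November 1995: Nov 27 1995.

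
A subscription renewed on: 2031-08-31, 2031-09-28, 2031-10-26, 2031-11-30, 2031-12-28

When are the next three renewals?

These are Sundays with 28, 28, 35, 28-day gaps.
Each is the final Sunday of its month — 2031-08-31 is past the 28th, so '4th Sunday' doesn't fit.
Last Sunday of January 2032: 2032-01-25.
February 2032 ends with Sunday 2032-02-29.
Last Sunday of March 2032: 2032-03-28.

2032-01-25, 2032-02-29, 2032-03-28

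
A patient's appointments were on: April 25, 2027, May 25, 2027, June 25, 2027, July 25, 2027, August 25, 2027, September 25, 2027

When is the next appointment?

October 25, 2027

Each date is the 25th; the gaps (30, 31, 30, 31, 31) track the month lengths.
The rule is the 25th of each month.
October 2027: October 25, 2027.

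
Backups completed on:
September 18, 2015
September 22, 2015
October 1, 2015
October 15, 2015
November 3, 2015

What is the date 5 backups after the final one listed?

April 21, 2016

The spacing grows by 5 each time: 4, 9, 14, 19 days.
Next gap: 24 days. November 3, 2015 + 24 days = November 27, 2015.
Next gap: 29 days. November 27, 2015 + 29 days = December 26, 2015.
Next gap: 34 days. December 26, 2015 + 34 days = January 29, 2016.
Next gap: 39 days. January 29, 2016 + 39 days = March 8, 2016.
Next gap: 44 days. March 8, 2016 + 44 days = April 21, 2016.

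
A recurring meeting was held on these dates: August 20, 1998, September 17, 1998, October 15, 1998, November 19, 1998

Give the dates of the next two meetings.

December 17, 1998; January 21, 1999

All dates are Thursdays, 28, 28, 35 days apart.
Specifically, the 3rd Thursday of each month.
December 1998 — 3rd Thursday is December 17, 1998.
3rd Thursday of January 1999: January 21, 1999.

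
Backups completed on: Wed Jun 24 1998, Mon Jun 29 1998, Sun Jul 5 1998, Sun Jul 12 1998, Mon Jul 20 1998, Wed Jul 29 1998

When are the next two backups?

The spacing grows by 1 each time: 5, 6, 7, 8, 9 days.
Next gap: 10 days. Wed Jul 29 1998 + 10 days = Sat Aug 8 1998.
Next gap: 11 days. Sat Aug 8 1998 + 11 days = Wed Aug 19 1998.

Sat Aug 8 1998, Wed Aug 19 1998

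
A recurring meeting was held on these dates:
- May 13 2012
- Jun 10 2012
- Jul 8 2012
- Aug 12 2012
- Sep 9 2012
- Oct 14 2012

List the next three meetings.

These are Sundays at 28- or 35-day spacing (28, 28, 35, 28, 35).
The pattern: 2nd Sunday of the month.
November 2012 — 2nd Sunday is Nov 11 2012.
2nd Sunday of December 2012: Dec 9 2012.
2nd Sunday of January 2013: Jan 13 2013.

Nov 11 2012, Dec 9 2012, Jan 13 2013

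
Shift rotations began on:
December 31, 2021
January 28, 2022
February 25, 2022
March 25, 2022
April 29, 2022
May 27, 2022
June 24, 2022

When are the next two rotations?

July 29, 2022; August 26, 2022

These are Fridays with 28, 28, 28, 35, 28, 28-day gaps.
Each is the final Friday of its month — December 31, 2021 is past the 28th, so '4th Friday' doesn't fit.
Last Friday of July 2022: July 29, 2022.
Last Friday of August 2022: August 26, 2022.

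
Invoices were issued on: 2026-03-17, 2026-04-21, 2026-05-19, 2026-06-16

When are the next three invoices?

2026-07-21, 2026-08-18, 2026-09-15

These are Tuesdays at 28- or 35-day spacing (35, 28, 28).
The pattern: 3rd Tuesday of the month.
July 2026 — 3rd Tuesday is 2026-07-21.
3rd Tuesday of August 2026: 2026-08-18.
September 2026 — 3rd Tuesday is 2026-09-15.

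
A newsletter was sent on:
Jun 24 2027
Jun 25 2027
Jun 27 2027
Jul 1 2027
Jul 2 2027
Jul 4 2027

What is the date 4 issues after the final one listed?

Jul 15 2027

Gaps: 1, 2, 4, 1, 2 days — not constant, but cyclic with period 3.
The events fall on every Thursday, Friday and Sunday.
The following Thursday is Jul 8 2027.
Next Friday: Jul 9 2027.
Next Sunday: Jul 11 2027.
Next Thursday: Jul 15 2027.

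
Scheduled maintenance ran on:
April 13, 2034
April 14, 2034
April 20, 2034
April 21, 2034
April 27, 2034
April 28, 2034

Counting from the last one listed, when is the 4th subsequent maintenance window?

Gaps: 1, 6, 1, 6, 1 days — not constant, but cyclic with period 2.
The events fall on every Thursday and Friday.
The following Thursday is May 4, 2034.
The following Friday is May 5, 2034.
Next Thursday: May 11, 2034.
The following Friday is May 12, 2034.

May 12, 2034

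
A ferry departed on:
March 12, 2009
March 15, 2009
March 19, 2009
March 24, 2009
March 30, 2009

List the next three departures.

Gaps: 3, 4, 5, 6 days — each gap is 1 larger than the previous one.
Next gap: 7 days. March 30, 2009 + 7 days = April 6, 2009.
Next gap: 8 days. April 6, 2009 + 8 days = April 14, 2009.
Next gap: 9 days. April 14, 2009 + 9 days = April 23, 2009.

April 6, 2009; April 14, 2009; April 23, 2009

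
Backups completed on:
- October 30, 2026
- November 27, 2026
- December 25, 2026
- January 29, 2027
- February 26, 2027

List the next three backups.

March 26, 2027; April 30, 2027; May 28, 2027

Every date is a Friday; gaps 28, 28, 35, 28 days.
Each is the last Friday of its month (at least one falls on the 29th or later, ruling out '4th Friday').
March 2027 ends with Friday March 26, 2027.
Last Friday of April 2027: April 30, 2027.
Last Friday of May 2027: May 28, 2027.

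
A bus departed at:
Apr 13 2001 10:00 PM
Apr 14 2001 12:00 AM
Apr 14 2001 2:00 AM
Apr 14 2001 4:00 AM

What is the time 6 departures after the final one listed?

Apr 14 2001 4:00 PM

Spacing: 2, 2, 2 h — constant 2 h.
Apr 14 2001 4:00 AM + 2 h = Apr 14 2001 6:00 AM.
Apr 14 2001 6:00 AM + 2 h = Apr 14 2001 8:00 AM.
Apr 14 2001 8:00 AM + 2 h = Apr 14 2001 10:00 AM.
Apr 14 2001 10:00 AM + 2 h = Apr 14 2001 12:00 PM.
Apr 14 2001 12:00 PM + 2 h = Apr 14 2001 2:00 PM.
Apr 14 2001 2:00 PM + 2 h = Apr 14 2001 4:00 PM.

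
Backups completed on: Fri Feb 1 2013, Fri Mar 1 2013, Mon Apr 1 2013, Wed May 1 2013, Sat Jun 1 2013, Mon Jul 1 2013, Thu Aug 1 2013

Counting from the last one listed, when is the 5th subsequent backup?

Wed Jan 1 2014

Each date is the 1st; the gaps (28, 31, 30, 31, 30, 31) track the month lengths.
The rule is the 1st of each month.
September 2013: Sun Sep 1 2013.
Next: October 2013 → Tue Oct 1 2013.
Next: November 2013 → Fri Nov 1 2013.
Next: December 2013 → Sun Dec 1 2013.
Next: January 2014 → Wed Jan 1 2014.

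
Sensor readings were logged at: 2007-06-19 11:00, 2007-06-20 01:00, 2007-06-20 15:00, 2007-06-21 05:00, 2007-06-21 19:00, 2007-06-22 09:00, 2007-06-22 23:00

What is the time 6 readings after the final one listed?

2007-06-26 11:00

Spacing: 14, 14, 14, 14, 14, 14 h — constant 14 h.
2007-06-22 23:00 + 14 h = 2007-06-23 13:00.
2007-06-23 13:00 + 14 h = 2007-06-24 03:00.
2007-06-24 03:00 + 14 h = 2007-06-24 17:00.
2007-06-24 17:00 + 14 h = 2007-06-25 07:00.
2007-06-25 07:00 + 14 h = 2007-06-25 21:00.
2007-06-25 21:00 + 14 h = 2007-06-26 11:00.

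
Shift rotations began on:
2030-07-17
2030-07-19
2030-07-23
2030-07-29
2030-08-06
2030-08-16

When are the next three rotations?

The spacing grows by 2 each time: 2, 4, 6, 8, 10 days.
Next gap: 12 days. 2030-08-16 + 12 days = 2030-08-28.
Next gap: 14 days. 2030-08-28 + 14 days = 2030-09-11.
Next gap: 16 days. 2030-09-11 + 16 days = 2030-09-27.

2030-08-28, 2030-09-11, 2030-09-27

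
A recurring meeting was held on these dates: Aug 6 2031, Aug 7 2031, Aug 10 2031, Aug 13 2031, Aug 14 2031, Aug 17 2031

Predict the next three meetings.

Aug 20 2031, Aug 21 2031, Aug 24 2031

Every event lands on a Wednesday or Thursday or Sunday (gaps cycle 1, 3, 3, 1, 3).
So the schedule is: every Wednesday, Thursday and Sunday.
Next Wednesday: Aug 20 2031.
Next Thursday: Aug 21 2031.
The following Sunday is Aug 24 2031.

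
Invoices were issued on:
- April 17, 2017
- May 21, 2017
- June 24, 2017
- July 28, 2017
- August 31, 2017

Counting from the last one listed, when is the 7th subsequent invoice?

Every event comes 34 days after the last (34, 34, 34, 34).
August 31, 2017 + 34 days = October 4, 2017.
October 4, 2017 + 34 days = November 7, 2017.
November 7, 2017 + 34 days = December 11, 2017.
December 11, 2017 + 34 days = January 14, 2018.
January 14, 2018 + 34 days = February 17, 2018.
February 17, 2018 + 34 days = March 23, 2018.
March 23, 2018 + 34 days = April 26, 2018.

April 26, 2018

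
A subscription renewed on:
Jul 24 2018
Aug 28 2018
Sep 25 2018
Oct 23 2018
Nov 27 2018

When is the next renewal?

Dec 25 2018

All dates are Tuesdays, 35, 28, 28, 35 days apart.
Specifically, the 4th Tuesday of each month.
December 2018 — 4th Tuesday is Dec 25 2018.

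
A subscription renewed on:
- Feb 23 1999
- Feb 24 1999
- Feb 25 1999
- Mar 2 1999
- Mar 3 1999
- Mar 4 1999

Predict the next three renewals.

The gap pattern 1, 1, 5, 1, 1 repeats every 3 events.
These are the Tuesdays, Wednesdays and Thursdays of each week.
The following Tuesday is Mar 9 1999.
Next Wednesday: Mar 10 1999.
Next Thursday: Mar 11 1999.

Mar 9 1999, Mar 10 1999, Mar 11 1999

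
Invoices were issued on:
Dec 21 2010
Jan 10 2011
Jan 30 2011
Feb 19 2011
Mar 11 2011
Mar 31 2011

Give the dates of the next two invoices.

Apr 20 2011, May 10 2011

Gaps between consecutive events: 20, 20, 20, 20, 20 days — a constant 20-day interval.
Mar 31 2011 + 20 days = Apr 20 2011.
Apr 20 2011 + 20 days = May 10 2011.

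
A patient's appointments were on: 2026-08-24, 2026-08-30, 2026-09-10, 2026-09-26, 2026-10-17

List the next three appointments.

Gaps: 6, 11, 16, 21 days — each gap is 5 larger than the previous one.
Next gap: 26 days. 2026-10-17 + 26 days = 2026-11-12.
Next gap: 31 days. 2026-11-12 + 31 days = 2026-12-13.
Next gap: 36 days. 2026-12-13 + 36 days = 2027-01-18.

2026-11-12, 2026-12-13, 2027-01-18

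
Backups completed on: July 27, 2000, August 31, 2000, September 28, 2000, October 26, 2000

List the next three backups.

All Thursdays; the gaps (35, 28, 28) vary with month length.
This is the last Thursday of each month.
November 2000 ends with Thursday November 30, 2000.
Last Thursday of December 2000: December 28, 2000.
January 2001 ends with Thursday January 25, 2001.

November 30, 2000; December 28, 2000; January 25, 2001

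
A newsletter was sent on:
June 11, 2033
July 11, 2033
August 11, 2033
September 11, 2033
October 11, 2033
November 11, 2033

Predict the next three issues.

Gaps: 30, 31, 31, 30, 31 days — not constant. Every event is on the 11th of the month.
Pattern: the 11th of each month.
December 2033: December 11, 2033.
January 2034: January 11, 2034.
Next: February 2034 → February 11, 2034.

December 11, 2033; January 11, 2034; February 11, 2034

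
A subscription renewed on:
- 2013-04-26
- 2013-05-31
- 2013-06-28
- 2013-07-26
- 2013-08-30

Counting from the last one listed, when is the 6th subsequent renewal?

These are Fridays with 35, 28, 28, 35-day gaps.
Each is the final Friday of its month — 2013-05-31 is past the 28th, so '4th Friday' doesn't fit.
Last Friday of September 2013: 2013-09-27.
Last Friday of October 2013: 2013-10-25.
November 2013 ends with Friday 2013-11-29.
December 2013 ends with Friday 2013-12-27.
Last Friday of January 2014: 2014-01-31.
February 2014 ends with Friday 2014-02-28.

2014-02-28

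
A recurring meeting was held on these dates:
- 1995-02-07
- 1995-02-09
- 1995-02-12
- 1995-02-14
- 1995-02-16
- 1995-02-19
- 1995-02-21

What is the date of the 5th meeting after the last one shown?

1995-03-05

The gap pattern 2, 3, 2, 2, 3, 2 repeats every 3 events.
These are the Tuesdays, Thursdays and Sundays of each week.
Next Thursday: 1995-02-23.
The following Sunday is 1995-02-26.
Next Tuesday: 1995-02-28.
The following Thursday is 1995-03-02.
The following Sunday is 1995-03-05.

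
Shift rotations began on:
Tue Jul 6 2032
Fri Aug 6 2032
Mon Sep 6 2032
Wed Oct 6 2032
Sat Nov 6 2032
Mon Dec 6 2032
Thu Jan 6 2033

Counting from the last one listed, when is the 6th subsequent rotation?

Wed Jul 6 2033

Gaps: 31, 31, 30, 31, 30, 31 days — not constant. Every event is on the 6th of the month.
Pattern: the 6th of each month.
February 2033: Sun Feb 6 2033.
March 2033: Sun Mar 6 2033.
April 2033: Wed Apr 6 2033.
May 2033: Fri May 6 2033.
Next: June 2033 → Mon Jun 6 2033.
July 2033: Wed Jul 6 2033.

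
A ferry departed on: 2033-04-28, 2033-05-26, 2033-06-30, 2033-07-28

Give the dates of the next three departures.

Every date is a Thursday; gaps 28, 35, 28 days.
Each is the last Thursday of its month (at least one falls on the 29th or later, ruling out '4th Thursday').
August 2033 ends with Thursday 2033-08-25.
Last Thursday of September 2033: 2033-09-29.
October 2033 ends with Thursday 2033-10-27.

2033-08-25, 2033-09-29, 2033-10-27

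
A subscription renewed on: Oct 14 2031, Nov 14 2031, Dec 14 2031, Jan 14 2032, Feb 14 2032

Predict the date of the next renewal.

Mar 14 2032

The day-of-month is always 14 (31, 30, 31, 31 days between events).
So this recurs on the 14th of each month.
Next: March 2032 → Mar 14 2032.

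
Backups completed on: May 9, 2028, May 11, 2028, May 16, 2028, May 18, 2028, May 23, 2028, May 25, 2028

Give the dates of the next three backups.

May 30, 2028; June 1, 2028; June 6, 2028

Every event lands on a Tuesday or Thursday (gaps cycle 2, 5, 2, 5, 2).
So the schedule is: every Tuesday and Thursday.
Next Tuesday: May 30, 2028.
Next Thursday: June 1, 2028.
The following Tuesday is June 6, 2028.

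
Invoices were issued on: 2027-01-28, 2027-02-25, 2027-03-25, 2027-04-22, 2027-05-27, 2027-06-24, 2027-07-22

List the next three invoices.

All dates are Thursdays, 28, 28, 28, 35, 28, 28 days apart.
Specifically, the 4th Thursday of each month.
4th Thursday of August 2027: 2027-08-26.
September 2027 — 4th Thursday is 2027-09-23.
4th Thursday of October 2027: 2027-10-28.

2027-08-26, 2027-09-23, 2027-10-28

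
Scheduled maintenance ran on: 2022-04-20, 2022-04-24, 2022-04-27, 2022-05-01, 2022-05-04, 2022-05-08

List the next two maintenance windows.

2022-05-11, 2022-05-15

Gaps: 4, 3, 4, 3, 4 days — not constant, but cyclic with period 2.
The events fall on every Wednesday and Sunday.
Next Wednesday: 2022-05-11.
The following Sunday is 2022-05-15.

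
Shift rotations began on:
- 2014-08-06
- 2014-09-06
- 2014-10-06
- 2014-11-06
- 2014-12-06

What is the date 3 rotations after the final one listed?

Gaps: 31, 30, 31, 30 days — not constant. Every event is on the 6th of the month.
Pattern: the 6th of each month.
January 2015: 2015-01-06.
Next: February 2015 → 2015-02-06.
Next: March 2015 → 2015-03-06.

2015-03-06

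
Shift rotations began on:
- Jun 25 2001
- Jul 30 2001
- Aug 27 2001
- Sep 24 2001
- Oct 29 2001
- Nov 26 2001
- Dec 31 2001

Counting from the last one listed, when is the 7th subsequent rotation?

Jul 29 2002

These are Mondays with 35, 28, 28, 35, 28, 35-day gaps.
Each is the final Monday of its month — Jul 30 2001 is past the 28th, so '4th Monday' doesn't fit.
Last Monday of January 2002: Jan 28 2002.
February 2002 ends with Monday Feb 25 2002.
March 2002 ends with Monday Mar 25 2002.
Last Monday of April 2002: Apr 29 2002.
May 2002 ends with Monday May 27 2002.
Last Monday of June 2002: Jun 24 2002.
July 2002 ends with Monday Jul 29 2002.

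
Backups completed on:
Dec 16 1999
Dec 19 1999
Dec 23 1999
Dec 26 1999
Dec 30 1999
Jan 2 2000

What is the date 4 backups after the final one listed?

Jan 16 2000

Gaps: 3, 4, 3, 4, 3 days — not constant, but cyclic with period 2.
The events fall on every Thursday and Sunday.
Next Thursday: Jan 6 2000.
The following Sunday is Jan 9 2000.
Next Thursday: Jan 13 2000.
Next Sunday: Jan 16 2000.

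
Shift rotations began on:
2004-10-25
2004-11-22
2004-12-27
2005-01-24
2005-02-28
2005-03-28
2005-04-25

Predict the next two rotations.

Gaps: 28, 35, 28, 35, 28, 28 days — a mix of 28 and 35. Every date is a Monday.
Each is the 4th Monday of its month.
4th Monday of May 2005: 2005-05-23.
June 2005 — 4th Monday is 2005-06-27.

2005-05-23, 2005-06-27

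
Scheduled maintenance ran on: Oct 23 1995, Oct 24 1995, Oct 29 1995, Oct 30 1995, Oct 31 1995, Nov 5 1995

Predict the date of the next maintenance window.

Every event lands on a Monday or Tuesday or Sunday (gaps cycle 1, 5, 1, 1, 5).
So the schedule is: every Monday, Tuesday and Sunday.
Next Monday: Nov 6 1995.

Nov 6 1995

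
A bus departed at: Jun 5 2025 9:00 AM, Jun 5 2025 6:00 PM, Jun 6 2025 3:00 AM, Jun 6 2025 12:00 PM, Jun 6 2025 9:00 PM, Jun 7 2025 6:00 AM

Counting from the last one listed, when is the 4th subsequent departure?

The interval is a steady 9 hours (9, 9, 9, 9, 9).
Jun 7 2025 6:00 AM + 9 h = Jun 7 2025 3:00 PM.
Jun 7 2025 3:00 PM + 9 h = Jun 8 2025 12:00 AM.
Jun 8 2025 12:00 AM + 9 h = Jun 8 2025 9:00 AM.
Jun 8 2025 9:00 AM + 9 h = Jun 8 2025 6:00 PM.

Jun 8 2025 6:00 PM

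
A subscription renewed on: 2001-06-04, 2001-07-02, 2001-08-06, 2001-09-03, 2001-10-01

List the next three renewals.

2001-11-05, 2001-12-03, 2002-01-07

All dates are Mondays, 28, 35, 28, 28 days apart.
Specifically, the 1st Monday of each month.
1st Monday of November 2001: 2001-11-05.
December 2001 — 1st Monday is 2001-12-03.
1st Monday of January 2002: 2002-01-07.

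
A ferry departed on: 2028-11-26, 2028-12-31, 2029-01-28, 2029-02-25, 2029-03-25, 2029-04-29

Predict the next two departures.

All Sundays; the gaps (35, 28, 28, 28, 35) vary with month length.
This is the last Sunday of each month.
Last Sunday of May 2029: 2029-05-27.
June 2029 ends with Sunday 2029-06-24.

2029-05-27, 2029-06-24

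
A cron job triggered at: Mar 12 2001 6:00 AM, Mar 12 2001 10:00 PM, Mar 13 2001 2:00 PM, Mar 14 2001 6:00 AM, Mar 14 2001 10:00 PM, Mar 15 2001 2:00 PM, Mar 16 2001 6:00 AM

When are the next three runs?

Mar 16 2001 10:00 PM, Mar 17 2001 2:00 PM, Mar 18 2001 6:00 AM

Spacing: 16, 16, 16, 16, 16, 16 h — constant 16 h.
Mar 16 2001 6:00 AM + 16 h = Mar 16 2001 10:00 PM.
Mar 16 2001 10:00 PM + 16 h = Mar 17 2001 2:00 PM.
Mar 17 2001 2:00 PM + 16 h = Mar 18 2001 6:00 AM.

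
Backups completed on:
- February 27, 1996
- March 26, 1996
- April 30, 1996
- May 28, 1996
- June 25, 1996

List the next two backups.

July 30, 1996; August 27, 1996

All Tuesdays; the gaps (28, 35, 28, 28) vary with month length.
This is the last Tuesday of each month.
July 1996 ends with Tuesday July 30, 1996.
August 1996 ends with Tuesday August 27, 1996.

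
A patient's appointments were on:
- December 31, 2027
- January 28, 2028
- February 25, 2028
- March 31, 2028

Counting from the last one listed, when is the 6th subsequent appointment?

September 29, 2028

Every date is a Friday; gaps 28, 28, 35 days.
Each is the last Friday of its month (at least one falls on the 29th or later, ruling out '4th Friday').
April 2028 ends with Friday April 28, 2028.
Last Friday of May 2028: May 26, 2028.
June 2028 ends with Friday June 30, 2028.
July 2028 ends with Friday July 28, 2028.
Last Friday of August 2028: August 25, 2028.
Last Friday of September 2028: September 29, 2028.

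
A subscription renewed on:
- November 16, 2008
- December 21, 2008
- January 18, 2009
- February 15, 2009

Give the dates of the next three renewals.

March 15, 2009; April 19, 2009; May 17, 2009

These are Sundays at 28- or 35-day spacing (35, 28, 28).
The pattern: 3rd Sunday of the month.
March 2009 — 3rd Sunday is March 15, 2009.
3rd Sunday of April 2009: April 19, 2009.
May 2009 — 3rd Sunday is May 17, 2009.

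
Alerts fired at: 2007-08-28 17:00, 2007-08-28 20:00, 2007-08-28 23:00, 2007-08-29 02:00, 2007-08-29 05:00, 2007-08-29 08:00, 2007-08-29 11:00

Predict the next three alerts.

Spacing: 3, 3, 3, 3, 3, 3 h — constant 3 h.
2007-08-29 11:00 + 3 h = 2007-08-29 14:00.
2007-08-29 14:00 + 3 h = 2007-08-29 17:00.
2007-08-29 17:00 + 3 h = 2007-08-29 20:00.

2007-08-29 14:00, 2007-08-29 17:00, 2007-08-29 20:00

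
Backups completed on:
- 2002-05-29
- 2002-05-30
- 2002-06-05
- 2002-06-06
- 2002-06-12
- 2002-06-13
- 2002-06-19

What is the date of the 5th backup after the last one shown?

The gap pattern 1, 6, 1, 6, 1, 6 repeats every 2 events.
These are the Wednesdays and Thursdays of each week.
The following Thursday is 2002-06-20.
The following Wednesday is 2002-06-26.
Next Thursday: 2002-06-27.
The following Wednesday is 2002-07-03.
Next Thursday: 2002-07-04.

2002-07-04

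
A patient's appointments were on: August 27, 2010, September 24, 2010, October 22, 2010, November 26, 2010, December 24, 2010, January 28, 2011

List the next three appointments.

February 25, 2011; March 25, 2011; April 22, 2011

All dates are Fridays, 28, 28, 35, 28, 35 days apart.
Specifically, the 4th Friday of each month.
February 2011 — 4th Friday is February 25, 2011.
4th Friday of March 2011: March 25, 2011.
April 2011 — 4th Friday is April 22, 2011.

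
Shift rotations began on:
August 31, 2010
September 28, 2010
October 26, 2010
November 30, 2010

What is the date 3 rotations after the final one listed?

February 22, 2011

All Tuesdays; the gaps (28, 28, 35) vary with month length.
This is the last Tuesday of each month.
December 2010 ends with Tuesday December 28, 2010.
Last Tuesday of January 2011: January 25, 2011.
Last Tuesday of February 2011: February 22, 2011.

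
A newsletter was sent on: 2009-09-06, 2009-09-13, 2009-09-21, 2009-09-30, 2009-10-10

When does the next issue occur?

2009-10-21

The spacing grows by 1 each time: 7, 8, 9, 10 days.
Next gap: 11 days. 2009-10-10 + 11 days = 2009-10-21.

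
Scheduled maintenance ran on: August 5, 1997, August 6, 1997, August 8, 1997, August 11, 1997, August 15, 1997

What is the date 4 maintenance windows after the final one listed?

September 10, 1997

The spacing grows by 1 each time: 1, 2, 3, 4 days.
Next gap: 5 days. August 15, 1997 + 5 days = August 20, 1997.
Next gap: 6 days. August 20, 1997 + 6 days = August 26, 1997.
Next gap: 7 days. August 26, 1997 + 7 days = September 2, 1997.
Next gap: 8 days. September 2, 1997 + 8 days = September 10, 1997.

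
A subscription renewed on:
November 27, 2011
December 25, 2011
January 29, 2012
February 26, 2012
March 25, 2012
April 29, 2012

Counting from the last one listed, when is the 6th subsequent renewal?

October 28, 2012

Every date is a Sunday; gaps 28, 35, 28, 28, 35 days.
Each is the last Sunday of its month (at least one falls on the 29th or later, ruling out '4th Sunday').
May 2012 ends with Sunday May 27, 2012.
June 2012 ends with Sunday June 24, 2012.
Last Sunday of July 2012: July 29, 2012.
Last Sunday of August 2012: August 26, 2012.
Last Sunday of September 2012: September 30, 2012.
Last Sunday of October 2012: October 28, 2012.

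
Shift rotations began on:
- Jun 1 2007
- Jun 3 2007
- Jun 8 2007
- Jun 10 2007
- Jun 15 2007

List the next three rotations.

Jun 17 2007, Jun 22 2007, Jun 24 2007

Gaps: 2, 5, 2, 5 days — not constant, but cyclic with period 2.
The events fall on every Friday and Sunday.
The following Sunday is Jun 17 2007.
Next Friday: Jun 22 2007.
The following Sunday is Jun 24 2007.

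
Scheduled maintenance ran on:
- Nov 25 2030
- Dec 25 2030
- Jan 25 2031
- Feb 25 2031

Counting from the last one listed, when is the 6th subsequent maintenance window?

Aug 25 2031

Each date is the 25th; the gaps (30, 31, 31) track the month lengths.
The rule is the 25th of each month.
Next: March 2031 → Mar 25 2031.
April 2031: Apr 25 2031.
May 2031: May 25 2031.
Next: June 2031 → Jun 25 2031.
July 2031: Jul 25 2031.
August 2031: Aug 25 2031.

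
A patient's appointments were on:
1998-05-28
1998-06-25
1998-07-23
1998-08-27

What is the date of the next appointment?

These are Thursdays at 28- or 35-day spacing (28, 28, 35).
The pattern: 4th Thursday of the month.
September 1998 — 4th Thursday is 1998-09-24.

1998-09-24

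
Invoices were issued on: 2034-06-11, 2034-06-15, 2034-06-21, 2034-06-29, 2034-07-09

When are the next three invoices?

2034-07-21, 2034-08-04, 2034-08-20

The spacing grows by 2 each time: 4, 6, 8, 10 days.
Next gap: 12 days. 2034-07-09 + 12 days = 2034-07-21.
Next gap: 14 days. 2034-07-21 + 14 days = 2034-08-04.
Next gap: 16 days. 2034-08-04 + 16 days = 2034-08-20.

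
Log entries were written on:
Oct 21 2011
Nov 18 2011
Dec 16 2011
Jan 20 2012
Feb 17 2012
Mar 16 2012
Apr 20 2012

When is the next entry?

These are Fridays at 28- or 35-day spacing (28, 28, 35, 28, 28, 35).
The pattern: 3rd Friday of the month.
May 2012 — 3rd Friday is May 18 2012.

May 18 2012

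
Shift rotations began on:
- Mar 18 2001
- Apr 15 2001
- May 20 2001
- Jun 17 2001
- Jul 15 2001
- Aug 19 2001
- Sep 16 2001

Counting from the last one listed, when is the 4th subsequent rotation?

Jan 20 2002

Gaps: 28, 35, 28, 28, 35, 28 days — a mix of 28 and 35. Every date is a Sunday.
Each is the 3rd Sunday of its month.
3rd Sunday of October 2001: Oct 21 2001.
November 2001 — 3rd Sunday is Nov 18 2001.
3rd Sunday of December 2001: Dec 16 2001.
January 2002 — 3rd Sunday is Jan 20 2002.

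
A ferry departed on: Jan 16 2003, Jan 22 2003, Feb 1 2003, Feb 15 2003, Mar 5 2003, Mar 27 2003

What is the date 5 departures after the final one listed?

Sep 13 2003

Gaps: 6, 10, 14, 18, 22 days — each gap is 4 larger than the previous one.
Next gap: 26 days. Mar 27 2003 + 26 days = Apr 22 2003.
Next gap: 30 days. Apr 22 2003 + 30 days = May 22 2003.
Next gap: 34 days. May 22 2003 + 34 days = Jun 25 2003.
Next gap: 38 days. Jun 25 2003 + 38 days = Aug 2 2003.
Next gap: 42 days. Aug 2 2003 + 42 days = Sep 13 2003.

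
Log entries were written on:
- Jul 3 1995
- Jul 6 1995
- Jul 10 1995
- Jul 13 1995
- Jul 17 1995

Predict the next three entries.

Jul 20 1995, Jul 24 1995, Jul 27 1995

Every event lands on a Monday or Thursday (gaps cycle 3, 4, 3, 4).
So the schedule is: every Monday and Thursday.
Next Thursday: Jul 20 1995.
The following Monday is Jul 24 1995.
Next Thursday: Jul 27 1995.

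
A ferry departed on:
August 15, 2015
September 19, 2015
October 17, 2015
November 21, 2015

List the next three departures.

December 19, 2015; January 16, 2016; February 20, 2016

All dates are Saturdays, 35, 28, 35 days apart.
Specifically, the 3rd Saturday of each month.
3rd Saturday of December 2015: December 19, 2015.
3rd Saturday of January 2016: January 16, 2016.
February 2016 — 3rd Saturday is February 20, 2016.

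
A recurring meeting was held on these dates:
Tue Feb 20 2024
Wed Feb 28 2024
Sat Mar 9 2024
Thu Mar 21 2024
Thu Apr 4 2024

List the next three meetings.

Sat Apr 20 2024, Wed May 8 2024, Tue May 28 2024

Intervals are 8, 10, 12, 14 days — an arithmetic progression with common difference 2.
Next gap: 16 days. Thu Apr 4 2024 + 16 days = Sat Apr 20 2024.
Next gap: 18 days. Sat Apr 20 2024 + 18 days = Wed May 8 2024.
Next gap: 20 days. Wed May 8 2024 + 20 days = Tue May 28 2024.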